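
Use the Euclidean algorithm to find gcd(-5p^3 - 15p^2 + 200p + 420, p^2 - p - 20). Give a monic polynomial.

1

Repeated division with remainder:
  -5p^3 - 15p^2 + 200p + 420 = (-5p - 20)(p^2 - p - 20) + (80p + 20)
  p^2 - p - 20 = ((1/80)p - 1/64)(80p + 20) + (-315/16)
  80p + 20 = (-(256/63)p - 64/63)(-315/16) + (0)
The last nonzero remainder is the constant -315/16, so the polynomials are coprime and gcd = 1.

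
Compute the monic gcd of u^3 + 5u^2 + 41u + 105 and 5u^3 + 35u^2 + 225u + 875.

u^2 + 2u + 35

Repeated division with remainder:
  u^3 + 5u^2 + 41u + 105 = (1/5)(5u^3 + 35u^2 + 225u + 875) + (-2u^2 - 4u - 70)
  5u^3 + 35u^2 + 225u + 875 = (-(5/2)u - 25/2)(-2u^2 - 4u - 70) + (0)
Last nonzero remainder: -2u^2 - 4u - 70. Dividing through by -2 gives the monic gcd u^2 + 2u + 35.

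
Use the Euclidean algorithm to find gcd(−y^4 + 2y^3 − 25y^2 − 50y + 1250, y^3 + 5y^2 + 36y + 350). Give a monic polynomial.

Euclidean algorithm in ℚ[y]:
  −y^4 + 2y^3 − 25y^2 − 50y + 1250 = (−y + 7)(y^3 + 5y^2 + 36y + 350) + (−24y^2 + 48y − 1200)
  y^3 + 5y^2 + 36y + 350 = (−(1/24)y − 7/24)(−24y^2 + 48y − 1200) + (0)
Last nonzero remainder: −24y^2 + 48y − 1200. Dividing through by −24 gives the monic gcd y^2 − 2y + 50.

y^2 − 2y + 50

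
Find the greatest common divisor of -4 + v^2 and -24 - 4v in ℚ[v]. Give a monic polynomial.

1

Repeated division with remainder:
  v^2 - 4 = (-(1/4)v + 3/2)(-4v - 24) + (32)
  -4v - 24 = (-(1/8)v - 3/4)(32) + (0)
The last nonzero remainder is the constant 32, so the polynomials are coprime and gcd = 1.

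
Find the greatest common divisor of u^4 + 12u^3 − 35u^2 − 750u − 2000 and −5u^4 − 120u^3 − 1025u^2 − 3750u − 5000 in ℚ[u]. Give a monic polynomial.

u^3 + 20u^2 + 125u + 250

Euclidean algorithm in ℚ[u]:
  u^4 + 12u^3 − 35u^2 − 750u − 2000 = (−1/5)(−5u^4 − 120u^3 − 1025u^2 − 3750u − 5000) + (−12u^3 − 240u^2 − 1500u − 3000)
  −5u^4 − 120u^3 − 1025u^2 − 3750u − 5000 = ((5/12)u + 5/3)(−12u^3 − 240u^2 − 1500u − 3000) + (0)
Last nonzero remainder: −12u^3 − 240u^2 − 1500u − 3000. Dividing through by −12 gives the monic gcd u^3 + 20u^2 + 125u + 250.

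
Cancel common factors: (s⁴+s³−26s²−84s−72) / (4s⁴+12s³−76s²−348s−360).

(s²−4s−12)/(4s²−8s−60)

Apply the Euclidean algorithm:
  s⁴+s³−26s²−84s−72 = (1/4)(4s⁴+12s³−76s²−348s−360) + (−2s³−7s²+3s+18)
  4s⁴+12s³−76s²−348s−360 = (−2s+1)(−2s³−7s²+3s+18) + (−63s²−315s−378)
  −2s³−7s²+3s+18 = ((2/63)s−1/21)(−63s²−315s−378) + (0)
Last nonzero remainder: −63s²−315s−378. Dividing through by −63 gives the monic gcd s²+5s+6.
Cancel s²+5s+6 from numerator and denominator to get the reduced form.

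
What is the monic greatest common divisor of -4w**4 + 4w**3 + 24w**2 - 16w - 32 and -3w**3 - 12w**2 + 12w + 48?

Apply the Euclidean algorithm:
  -4w**4 + 4w**3 + 24w**2 - 16w - 32 = ((4/3)w - 20/3)(-3w**3 - 12w**2 + 12w + 48) + (-72w**2 + 288)
  -3w**3 - 12w**2 + 12w + 48 = ((1/24)w + 1/6)(-72w**2 + 288) + (0)
Last nonzero remainder: -72w**2 + 288. Dividing through by -72 gives the monic gcd w**2 - 4.

w**2 - 4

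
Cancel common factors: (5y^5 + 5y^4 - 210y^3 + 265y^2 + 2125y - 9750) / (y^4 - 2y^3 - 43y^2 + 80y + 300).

Apply the Euclidean algorithm:
  5y^5 + 5y^4 - 210y^3 + 265y^2 + 2125y - 9750 = (5y + 15)(y^4 - 2y^3 - 43y^2 + 80y + 300) + (35y^3 + 510y^2 - 575y - 14250)
  y^4 - 2y^3 - 43y^2 + 80y + 300 = ((1/35)y - 116/245)(35y^3 + 510y^2 - 575y - 14250) + ((10530/49)y^2 + (10530/49)y - 315900/49)
  35y^3 + 510y^2 - 575y - 14250 = ((343/2106)y + 4655/2106)((10530/49)y^2 + (10530/49)y - 315900/49) + (0)
Last nonzero remainder: (10530/49)y^2 + (10530/49)y - 315900/49. Dividing through by 10530/49 gives the monic gcd y^2 + y - 30.
Cancel y^2 + y - 30 from numerator and denominator to get the reduced form.

(5y^3 - 60y + 325)/(y^2 - 3y - 10)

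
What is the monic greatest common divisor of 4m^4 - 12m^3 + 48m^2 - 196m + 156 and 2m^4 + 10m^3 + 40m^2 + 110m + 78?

Apply the Euclidean algorithm:
  4m^4 - 12m^3 + 48m^2 - 196m + 156 = (2)(2m^4 + 10m^3 + 40m^2 + 110m + 78) + (-32m^3 - 32m^2 - 416m)
  2m^4 + 10m^3 + 40m^2 + 110m + 78 = (-(1/16)m - 1/4)(-32m^3 - 32m^2 - 416m) + (6m^2 + 6m + 78)
  -32m^3 - 32m^2 - 416m = (-(16/3)m)(6m^2 + 6m + 78) + (0)
Last nonzero remainder: 6m^2 + 6m + 78. Dividing through by 6 gives the monic gcd m^2 + m + 13.

m^2 + m + 13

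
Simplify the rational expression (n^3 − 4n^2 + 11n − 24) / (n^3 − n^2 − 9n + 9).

(n^2 − n + 8)/(n^2 + 2n − 3)

Euclidean algorithm in ℚ[n]:
  n^3 − 4n^2 + 11n − 24 = (n^3 − n^2 − 9n + 9) + (−3n^2 + 20n − 33)
  n^3 − n^2 − 9n + 9 = (−(1/3)n − 17/9)(−3n^2 + 20n − 33) + ((160/9)n − 160/3)
  −3n^2 + 20n − 33 = (−(27/160)n + 99/160)((160/9)n − 160/3) + (0)
Last nonzero remainder: (160/9)n − 160/3. Dividing through by 160/9 gives the monic gcd n − 3.
Cancel n − 3 from numerator and denominator to get the reduced form.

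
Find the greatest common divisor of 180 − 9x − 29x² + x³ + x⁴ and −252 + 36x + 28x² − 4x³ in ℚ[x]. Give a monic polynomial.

−9 + x²

By polynomial division,
  x⁴ + x³ − 29x² − 9x + 180 = (−(1/4)x − 2)(−4x³ + 28x² + 36x − 252) + (36x² − 324)
  −4x³ + 28x² + 36x − 252 = (−(1/9)x + 7/9)(36x² − 324) + (0)
Last nonzero remainder: 36x² − 324. Dividing through by 36 gives the monic gcd x² − 9.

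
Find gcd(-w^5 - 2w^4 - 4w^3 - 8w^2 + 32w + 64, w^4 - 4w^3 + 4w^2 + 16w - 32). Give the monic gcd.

Euclidean algorithm in ℚ[w]:
  -w^5 - 2w^4 - 4w^3 - 8w^2 + 32w + 64 = (-w - 6)(w^4 - 4w^3 + 4w^2 + 16w - 32) + (-24w^3 + 32w^2 + 96w - 128)
  w^4 - 4w^3 + 4w^2 + 16w - 32 = (-(1/24)w + 1/9)(-24w^3 + 32w^2 + 96w - 128) + ((40/9)w^2 - 160/9)
  -24w^3 + 32w^2 + 96w - 128 = (-(27/5)w + 36/5)((40/9)w^2 - 160/9) + (0)
Last nonzero remainder: (40/9)w^2 - 160/9. Dividing through by 40/9 gives the monic gcd w^2 - 4.

w^2 - 4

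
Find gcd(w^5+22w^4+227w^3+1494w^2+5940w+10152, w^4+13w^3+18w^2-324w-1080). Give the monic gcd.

w^3+18w^2+108w+216

Apply the Euclidean algorithm:
  w^5+22w^4+227w^3+1494w^2+5940w+10152 = (w+9)(w^4+13w^3+18w^2-324w-1080) + (92w^3+1656w^2+9936w+19872)
  w^4+13w^3+18w^2-324w-1080 = ((1/92)w-5/92)(92w^3+1656w^2+9936w+19872) + (0)
Last nonzero remainder: 92w^3+1656w^2+9936w+19872. Dividing through by 92 gives the monic gcd w^3+18w^2+108w+216.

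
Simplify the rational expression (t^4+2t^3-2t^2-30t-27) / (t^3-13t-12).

Repeated division with remainder:
  t^4+2t^3-2t^2-30t-27 = (t+2)(t^3-13t-12) + (11t^2+8t-3)
  t^3-13t-12 = ((1/11)t-8/121)(11t^2+8t-3) + (-(1476/121)t-1476/121)
  11t^2+8t-3 = (-(1331/1476)t+121/492)(-(1476/121)t-1476/121) + (0)
Last nonzero remainder: -(1476/121)t-1476/121. Dividing through by -1476/121 gives the monic gcd t+1.
Cancel t+1 from numerator and denominator to get the reduced form.

(t^3+t^2-3t-27)/(t^2-t-12)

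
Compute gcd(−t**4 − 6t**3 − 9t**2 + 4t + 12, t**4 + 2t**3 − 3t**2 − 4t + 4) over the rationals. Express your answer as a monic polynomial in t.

t**3 + 3t**2 − 4

Apply the Euclidean algorithm:
  −t**4 − 6t**3 − 9t**2 + 4t + 12 = (−1)(t**4 + 2t**3 − 3t**2 − 4t + 4) + (−4t**3 − 12t**2 + 16)
  t**4 + 2t**3 − 3t**2 − 4t + 4 = (−(1/4)t + 1/4)(−4t**3 − 12t**2 + 16) + (0)
Last nonzero remainder: −4t**3 − 12t**2 + 16. Dividing through by −4 gives the monic gcd t**3 + 3t**2 − 4.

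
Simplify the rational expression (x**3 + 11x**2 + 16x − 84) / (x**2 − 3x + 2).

(x**2 + 13x + 42)/(x − 1)

Repeated division with remainder:
  x**3 + 11x**2 + 16x − 84 = (x + 14)(x**2 − 3x + 2) + (56x − 112)
  x**2 − 3x + 2 = ((1/56)x − 1/56)(56x − 112) + (0)
Last nonzero remainder: 56x − 112. Dividing through by 56 gives the monic gcd x − 2.
Cancel x − 2 from numerator and denominator to get the reduced form.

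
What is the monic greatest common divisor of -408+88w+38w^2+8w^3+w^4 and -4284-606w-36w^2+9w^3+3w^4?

204+58w+10w^2+w^3

Repeated division with remainder:
  w^4+8w^3+38w^2+88w-408 = (1/3)(3w^4+9w^3-36w^2-606w-4284) + (5w^3+50w^2+290w+1020)
  3w^4+9w^3-36w^2-606w-4284 = ((3/5)w-21/5)(5w^3+50w^2+290w+1020) + (0)
Last nonzero remainder: 5w^3+50w^2+290w+1020. Dividing through by 5 gives the monic gcd w^3+10w^2+58w+204.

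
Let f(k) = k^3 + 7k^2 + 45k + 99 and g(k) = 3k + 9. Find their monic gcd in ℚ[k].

k + 3

By polynomial division,
  k^3 + 7k^2 + 45k + 99 = ((1/3)k^2 + (4/3)k + 11)(3k + 9) + (0)
Last nonzero remainder: 3k + 9. Dividing through by 3 gives the monic gcd k + 3.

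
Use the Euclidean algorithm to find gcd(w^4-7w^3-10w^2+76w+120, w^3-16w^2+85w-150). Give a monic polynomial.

w^2-11w+30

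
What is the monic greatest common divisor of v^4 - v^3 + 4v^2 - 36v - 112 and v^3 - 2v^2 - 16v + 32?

By polynomial division,
  v^4 - v^3 + 4v^2 - 36v - 112 = (v + 1)(v^3 - 2v^2 - 16v + 32) + (22v^2 - 52v - 144)
  v^3 - 2v^2 - 16v + 32 = ((1/22)v + 2/121)(22v^2 - 52v - 144) + (-(1040/121)v + 4160/121)
  22v^2 - 52v - 144 = (-(1331/520)v - 1089/260)(-(1040/121)v + 4160/121) + (0)
Last nonzero remainder: -(1040/121)v + 4160/121. Dividing through by -1040/121 gives the monic gcd v - 4.

v - 4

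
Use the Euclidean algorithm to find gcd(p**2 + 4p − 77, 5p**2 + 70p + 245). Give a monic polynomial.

1

By polynomial division,
  p**2 + 4p − 77 = (1/5)(5p**2 + 70p + 245) + (−10p − 126)
  5p**2 + 70p + 245 = (−(1/2)p − 7/10)(−10p − 126) + (784/5)
  −10p − 126 = (−(25/392)p − 45/56)(784/5) + (0)
The last nonzero remainder is the constant 784/5, so the polynomials are coprime and gcd = 1.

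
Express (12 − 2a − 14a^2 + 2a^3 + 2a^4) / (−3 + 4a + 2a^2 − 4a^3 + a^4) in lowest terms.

(−12 + 2a + 2a^2)/(3 − 4a + a^2)

Euclidean algorithm in ℚ[a]:
  2a^4 + 2a^3 − 14a^2 − 2a + 12 = (2)(a^4 − 4a^3 + 2a^2 + 4a − 3) + (10a^3 − 18a^2 − 10a + 18)
  a^4 − 4a^3 + 2a^2 + 4a − 3 = ((1/10)a − 11/50)(10a^3 − 18a^2 − 10a + 18) + (−(24/25)a^2 + 24/25)
  10a^3 − 18a^2 − 10a + 18 = (−(125/12)a + 75/4)(−(24/25)a^2 + 24/25) + (0)
Last nonzero remainder: −(24/25)a^2 + 24/25. Dividing through by −24/25 gives the monic gcd a^2 − 1.
Cancel a^2 − 1 from numerator and denominator to get the reduced form.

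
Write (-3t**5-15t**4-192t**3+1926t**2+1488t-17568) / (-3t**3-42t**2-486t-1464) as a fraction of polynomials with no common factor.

(t**3-5t**2-8t+48)/(t+4)

By polynomial division,
  -3t**5-15t**4-192t**3+1926t**2+1488t-17568 = (t**2-9t+28)(-3t**3-42t**2-486t-1464) + (192t**2+1920t+23424)
  -3t**3-42t**2-486t-1464 = (-(1/64)t-1/16)(192t**2+1920t+23424) + (0)
Last nonzero remainder: 192t**2+1920t+23424. Dividing through by 192 gives the monic gcd t**2+10t+122.
Cancel t**2+10t+122 from numerator and denominator to get the reduced form.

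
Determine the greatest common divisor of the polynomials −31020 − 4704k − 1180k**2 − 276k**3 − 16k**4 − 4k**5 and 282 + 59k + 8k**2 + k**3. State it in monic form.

47 + 2k + k**2

Euclidean algorithm in ℚ[k]:
  −4k**5 − 16k**4 − 276k**3 − 1180k**2 − 4704k − 31020 = (−4k**2 + 16k − 168)(k**3 + 8k**2 + 59k + 282) + (348k**2 + 696k + 16356)
  k**3 + 8k**2 + 59k + 282 = ((1/348)k + 1/58)(348k**2 + 696k + 16356) + (0)
Last nonzero remainder: 348k**2 + 696k + 16356. Dividing through by 348 gives the monic gcd k**2 + 2k + 47.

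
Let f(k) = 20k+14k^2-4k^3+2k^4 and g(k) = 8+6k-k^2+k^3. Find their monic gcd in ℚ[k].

1+k

Repeated division with remainder:
  2k^4-4k^3+14k^2+20k = (2k-2)(k^3-k^2+6k+8) + (16k+16)
  k^3-k^2+6k+8 = ((1/16)k^2-(1/8)k+1/2)(16k+16) + (0)
Last nonzero remainder: 16k+16. Dividing through by 16 gives the monic gcd k+1.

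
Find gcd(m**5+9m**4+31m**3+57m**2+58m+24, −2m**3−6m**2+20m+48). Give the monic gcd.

Apply the Euclidean algorithm:
  m**5+9m**4+31m**3+57m**2+58m+24 = (−(1/2)m**2−3m−23/2)(−2m**3−6m**2+20m+48) + (72m**2+432m+576)
  −2m**3−6m**2+20m+48 = (−(1/36)m+1/12)(72m**2+432m+576) + (0)
Last nonzero remainder: 72m**2+432m+576. Dividing through by 72 gives the monic gcd m**2+6m+8.

m**2+6m+8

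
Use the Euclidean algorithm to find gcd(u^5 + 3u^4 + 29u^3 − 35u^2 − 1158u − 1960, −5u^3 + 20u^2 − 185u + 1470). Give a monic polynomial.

u^2 + 2u + 49

Apply the Euclidean algorithm:
  u^5 + 3u^4 + 29u^3 − 35u^2 − 1158u − 1960 = (−(1/5)u^2 − (7/5)u − 4)(−5u^3 + 20u^2 − 185u + 1470) + (80u^2 + 160u + 3920)
  −5u^3 + 20u^2 − 185u + 1470 = (−(1/16)u + 3/8)(80u^2 + 160u + 3920) + (0)
Last nonzero remainder: 80u^2 + 160u + 3920. Dividing through by 80 gives the monic gcd u^2 + 2u + 49.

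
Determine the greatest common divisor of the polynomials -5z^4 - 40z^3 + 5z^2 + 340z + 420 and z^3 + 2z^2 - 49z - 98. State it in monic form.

z^2 + 9z + 14

Apply the Euclidean algorithm:
  -5z^4 - 40z^3 + 5z^2 + 340z + 420 = (-5z - 30)(z^3 + 2z^2 - 49z - 98) + (-180z^2 - 1620z - 2520)
  z^3 + 2z^2 - 49z - 98 = (-(1/180)z + 7/180)(-180z^2 - 1620z - 2520) + (0)
Last nonzero remainder: -180z^2 - 1620z - 2520. Dividing through by -180 gives the monic gcd z^2 + 9z + 14.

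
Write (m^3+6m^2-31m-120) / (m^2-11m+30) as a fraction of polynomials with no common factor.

(m^2+11m+24)/(m-6)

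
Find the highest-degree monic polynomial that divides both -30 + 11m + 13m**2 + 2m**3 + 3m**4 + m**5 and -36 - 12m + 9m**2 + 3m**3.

Repeated division with remainder:
  m**5 + 3m**4 + 2m**3 + 13m**2 + 11m - 30 = ((1/3)m**2 + 2)(3m**3 + 9m**2 - 12m - 36) + (7m**2 + 35m + 42)
  3m**3 + 9m**2 - 12m - 36 = ((3/7)m - 6/7)(7m**2 + 35m + 42) + (0)
Last nonzero remainder: 7m**2 + 35m + 42. Dividing through by 7 gives the monic gcd m**2 + 5m + 6.

6 + 5m + m**2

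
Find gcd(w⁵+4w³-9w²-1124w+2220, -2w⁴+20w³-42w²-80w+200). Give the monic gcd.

By polynomial division,
  w⁵+4w³-9w²-1124w+2220 = (-(1/2)w-5)(-2w⁴+20w³-42w²-80w+200) + (83w³-259w²-1424w+3220)
  -2w⁴+20w³-42w²-80w+200 = (-(2/83)w+1142/6889)(83w³-259w²-1424w+3220) + (-(229944/6889)w²+(1609608/6889)w-2299440/6889)
  83w³-259w²-1424w+3220 = (-(571787/229944)w-1109129/114972)(-(229944/6889)w²+(1609608/6889)w-2299440/6889) + (0)
Last nonzero remainder: -(229944/6889)w²+(1609608/6889)w-2299440/6889. Dividing through by -229944/6889 gives the monic gcd w²-7w+10.

w²-7w+10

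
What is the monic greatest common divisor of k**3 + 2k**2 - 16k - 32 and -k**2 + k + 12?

Euclidean algorithm in ℚ[k]:
  k**3 + 2k**2 - 16k - 32 = (-k - 3)(-k**2 + k + 12) + (-k + 4)
  -k**2 + k + 12 = (k + 3)(-k + 4) + (0)
Last nonzero remainder: -k + 4. Dividing through by -1 gives the monic gcd k - 4.

k - 4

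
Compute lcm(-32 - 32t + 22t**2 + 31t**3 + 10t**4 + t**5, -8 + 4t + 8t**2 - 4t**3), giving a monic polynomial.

64 + 32t - 76t**2 - 40t**3 + 11t**4 + 8t**5 + t**6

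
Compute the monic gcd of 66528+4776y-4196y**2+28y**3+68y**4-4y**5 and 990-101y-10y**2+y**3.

99-20y+y**2

Apply the Euclidean algorithm:
  -4y**5+68y**4+28y**3-4196y**2+4776y+66528 = (-4y**2+28y-96)(y**3-10y**2-101y+990) + (1632y**2-32640y+161568)
  y**3-10y**2-101y+990 = ((1/1632)y+5/816)(1632y**2-32640y+161568) + (0)
Last nonzero remainder: 1632y**2-32640y+161568. Dividing through by 1632 gives the monic gcd y**2-20y+99.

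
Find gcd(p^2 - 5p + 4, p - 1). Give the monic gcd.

p - 1

Apply the Euclidean algorithm:
  p^2 - 5p + 4 = (p - 4)(p - 1) + (0)
The last nonzero remainder p - 1 is already monic.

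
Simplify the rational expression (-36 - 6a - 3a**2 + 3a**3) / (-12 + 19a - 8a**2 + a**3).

(12 + 6a + 3a**2)/(4 - 5a + a**2)

By polynomial division,
  3a**3 - 3a**2 - 6a - 36 = (3)(a**3 - 8a**2 + 19a - 12) + (21a**2 - 63a)
  a**3 - 8a**2 + 19a - 12 = ((1/21)a - 5/21)(21a**2 - 63a) + (4a - 12)
  21a**2 - 63a = ((21/4)a)(4a - 12) + (0)
Last nonzero remainder: 4a - 12. Dividing through by 4 gives the monic gcd a - 3.
Cancel a - 3 from numerator and denominator to get the reduced form.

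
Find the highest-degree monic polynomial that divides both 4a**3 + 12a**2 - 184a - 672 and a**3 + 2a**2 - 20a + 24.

a + 6

Repeated division with remainder:
  4a**3 + 12a**2 - 184a - 672 = (4)(a**3 + 2a**2 - 20a + 24) + (4a**2 - 104a - 768)
  a**3 + 2a**2 - 20a + 24 = ((1/4)a + 7)(4a**2 - 104a - 768) + (900a + 5400)
  4a**2 - 104a - 768 = ((1/225)a - 32/225)(900a + 5400) + (0)
Last nonzero remainder: 900a + 5400. Dividing through by 900 gives the monic gcd a + 6.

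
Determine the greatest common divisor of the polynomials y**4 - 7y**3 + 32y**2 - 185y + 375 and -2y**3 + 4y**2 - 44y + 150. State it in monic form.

y**3 - 2y**2 + 22y - 75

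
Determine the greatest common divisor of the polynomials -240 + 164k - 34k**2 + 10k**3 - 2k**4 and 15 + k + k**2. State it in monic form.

Repeated division with remainder:
  -2k**4 + 10k**3 - 34k**2 + 164k - 240 = (-2k**2 + 12k - 16)(k**2 + k + 15) + (0)
The last nonzero remainder k**2 + k + 15 is already monic.

15 + k + k**2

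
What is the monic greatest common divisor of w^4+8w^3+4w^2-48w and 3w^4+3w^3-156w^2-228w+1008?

Repeated division with remainder:
  w^4+8w^3+4w^2-48w = (1/3)(3w^4+3w^3-156w^2-228w+1008) + (7w^3+56w^2+28w-336)
  3w^4+3w^3-156w^2-228w+1008 = ((3/7)w-3)(7w^3+56w^2+28w-336) + (0)
Last nonzero remainder: 7w^3+56w^2+28w-336. Dividing through by 7 gives the monic gcd w^3+8w^2+4w-48.

w^3+8w^2+4w-48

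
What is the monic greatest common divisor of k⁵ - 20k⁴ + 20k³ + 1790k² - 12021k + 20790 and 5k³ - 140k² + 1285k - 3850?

By polynomial division,
  k⁵ - 20k⁴ + 20k³ + 1790k² - 12021k + 20790 = ((1/5)k² + (8/5)k - 13/5)(5k³ - 140k² + 1285k - 3850) + (140k² - 2520k + 10780)
  5k³ - 140k² + 1285k - 3850 = ((1/28)k - 5/14)(140k² - 2520k + 10780) + (0)
Last nonzero remainder: 140k² - 2520k + 10780. Dividing through by 140 gives the monic gcd k² - 18k + 77.

k² - 18k + 77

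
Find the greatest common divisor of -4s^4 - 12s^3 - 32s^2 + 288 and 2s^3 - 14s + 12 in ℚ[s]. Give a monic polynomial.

By polynomial division,
  -4s^4 - 12s^3 - 32s^2 + 288 = (-2s - 6)(2s^3 - 14s + 12) + (-60s^2 - 60s + 360)
  2s^3 - 14s + 12 = (-(1/30)s + 1/30)(-60s^2 - 60s + 360) + (0)
Last nonzero remainder: -60s^2 - 60s + 360. Dividing through by -60 gives the monic gcd s^2 + s - 6.

s^2 + s - 6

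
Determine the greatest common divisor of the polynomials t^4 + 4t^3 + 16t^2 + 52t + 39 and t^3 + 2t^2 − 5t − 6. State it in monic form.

t^2 + 4t + 3

Euclidean algorithm in ℚ[t]:
  t^4 + 4t^3 + 16t^2 + 52t + 39 = (t + 2)(t^3 + 2t^2 − 5t − 6) + (17t^2 + 68t + 51)
  t^3 + 2t^2 − 5t − 6 = ((1/17)t − 2/17)(17t^2 + 68t + 51) + (0)
Last nonzero remainder: 17t^2 + 68t + 51. Dividing through by 17 gives the monic gcd t^2 + 4t + 3.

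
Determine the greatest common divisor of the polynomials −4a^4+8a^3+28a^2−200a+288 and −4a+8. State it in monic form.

Apply the Euclidean algorithm:
  −4a^4+8a^3+28a^2−200a+288 = (a^3−7a+36)(−4a+8) + (0)
Last nonzero remainder: −4a+8. Dividing through by −4 gives the monic gcd a−2.

a−2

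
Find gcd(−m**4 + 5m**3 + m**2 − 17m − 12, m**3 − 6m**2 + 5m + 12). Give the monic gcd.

By polynomial division,
  −m**4 + 5m**3 + m**2 − 17m − 12 = (−m − 1)(m**3 − 6m**2 + 5m + 12) + (0)
The last nonzero remainder m**3 − 6m**2 + 5m + 12 is already monic.

m**3 − 6m**2 + 5m + 12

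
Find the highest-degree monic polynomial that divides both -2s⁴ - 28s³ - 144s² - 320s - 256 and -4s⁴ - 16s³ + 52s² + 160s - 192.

s² + 8s + 16

Apply the Euclidean algorithm:
  -2s⁴ - 28s³ - 144s² - 320s - 256 = (1/2)(-4s⁴ - 16s³ + 52s² + 160s - 192) + (-20s³ - 170s² - 400s - 160)
  -4s⁴ - 16s³ + 52s² + 160s - 192 = ((1/5)s - 9/10)(-20s³ - 170s² - 400s - 160) + (-21s² - 168s - 336)
  -20s³ - 170s² - 400s - 160 = ((20/21)s + 10/21)(-21s² - 168s - 336) + (0)
Last nonzero remainder: -21s² - 168s - 336. Dividing through by -21 gives the monic gcd s² + 8s + 16.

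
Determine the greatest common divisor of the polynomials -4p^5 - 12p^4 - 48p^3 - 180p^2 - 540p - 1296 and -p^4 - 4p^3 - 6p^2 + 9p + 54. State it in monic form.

Euclidean algorithm in ℚ[p]:
  -4p^5 - 12p^4 - 48p^3 - 180p^2 - 540p - 1296 = (4p - 4)(-p^4 - 4p^3 - 6p^2 + 9p + 54) + (-40p^3 - 240p^2 - 720p - 1080)
  -p^4 - 4p^3 - 6p^2 + 9p + 54 = ((1/40)p - 1/20)(-40p^3 - 240p^2 - 720p - 1080) + (0)
Last nonzero remainder: -40p^3 - 240p^2 - 720p - 1080. Dividing through by -40 gives the monic gcd p^3 + 6p^2 + 18p + 27.

p^3 + 6p^2 + 18p + 27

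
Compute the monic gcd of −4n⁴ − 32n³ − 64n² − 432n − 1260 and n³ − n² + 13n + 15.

n² − 2n + 15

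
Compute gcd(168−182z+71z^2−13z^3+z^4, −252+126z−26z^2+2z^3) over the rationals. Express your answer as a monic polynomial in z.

Repeated division with remainder:
  z^4−13z^3+71z^2−182z+168 = ((1/2)z)(2z^3−26z^2+126z−252) + (8z^2−56z+168)
  2z^3−26z^2+126z−252 = ((1/4)z−3/2)(8z^2−56z+168) + (0)
Last nonzero remainder: 8z^2−56z+168. Dividing through by 8 gives the monic gcd z^2−7z+21.

21−7z+z^2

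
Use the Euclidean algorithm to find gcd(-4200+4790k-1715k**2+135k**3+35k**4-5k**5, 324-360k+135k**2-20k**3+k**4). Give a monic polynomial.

By polynomial division,
  -5k**5+35k**4+135k**3-1715k**2+4790k-4200 = (-5k-65)(k**4-20k**3+135k**2-360k+324) + (-490k**3+5260k**2-16990k+16860)
  k**4-20k**3+135k**2-360k+324 = (-(1/490)k+227/12005)(-490k**3+5260k**2-16990k+16860) + ((2080/2401)k**2-(10400/2401)k+12480/2401)
  -490k**3+5260k**2-16990k+16860 = (-(117649/208)k+674681/208)((2080/2401)k**2-(10400/2401)k+12480/2401) + (0)
Last nonzero remainder: (2080/2401)k**2-(10400/2401)k+12480/2401. Dividing through by 2080/2401 gives the monic gcd k**2-5k+6.

6-5k+k**2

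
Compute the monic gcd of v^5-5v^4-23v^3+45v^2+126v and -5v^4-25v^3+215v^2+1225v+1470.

v^3-2v^2-29v-42

Apply the Euclidean algorithm:
  v^5-5v^4-23v^3+45v^2+126v = (-(1/5)v+2)(-5v^4-25v^3+215v^2+1225v+1470) + (70v^3-140v^2-2030v-2940)
  -5v^4-25v^3+215v^2+1225v+1470 = (-(1/14)v-1/2)(70v^3-140v^2-2030v-2940) + (0)
Last nonzero remainder: 70v^3-140v^2-2030v-2940. Dividing through by 70 gives the monic gcd v^3-2v^2-29v-42.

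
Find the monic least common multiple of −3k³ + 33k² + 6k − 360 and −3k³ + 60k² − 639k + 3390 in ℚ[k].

Repeated division with remainder:
  −3k³ + 33k² + 6k − 360 = (−3k³ + 60k² − 639k + 3390) + (−27k² + 645k − 3750)
  −3k³ + 60k² − 639k + 3390 = ((1/9)k + 35/81)(−27k² + 645k − 3750) + (−(13528/27)k + 135280/27)
  −27k² + 645k − 3750 = ((729/13528)k − 10125/13528)(−(13528/27)k + 135280/27) + (0)
Last nonzero remainder: −(13528/27)k + 135280/27. Dividing through by −13528/27 gives the monic gcd k − 10.
Then lcm(f, g) = f·g / gcd(f, g); expanding and making the result monic gives the answer.

k⁵ − 21k⁴ + 221k³ − 1103k² − 1426k + 13560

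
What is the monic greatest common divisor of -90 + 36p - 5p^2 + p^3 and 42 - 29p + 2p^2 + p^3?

Apply the Euclidean algorithm:
  p^3 - 5p^2 + 36p - 90 = (p^3 + 2p^2 - 29p + 42) + (-7p^2 + 65p - 132)
  p^3 + 2p^2 - 29p + 42 = (-(1/7)p - 79/49)(-7p^2 + 65p - 132) + ((2790/49)p - 8370/49)
  -7p^2 + 65p - 132 = (-(343/2790)p + 1078/1395)((2790/49)p - 8370/49) + (0)
Last nonzero remainder: (2790/49)p - 8370/49. Dividing through by 2790/49 gives the monic gcd p - 3.

-3 + p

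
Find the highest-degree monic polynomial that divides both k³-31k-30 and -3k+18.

k-6

Repeated division with remainder:
  k³-31k-30 = (-(1/3)k²-2k-5/3)(-3k+18) + (0)
Last nonzero remainder: -3k+18. Dividing through by -3 gives the monic gcd k-6.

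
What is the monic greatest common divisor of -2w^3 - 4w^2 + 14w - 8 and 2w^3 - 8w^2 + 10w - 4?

Apply the Euclidean algorithm:
  -2w^3 - 4w^2 + 14w - 8 = (-1)(2w^3 - 8w^2 + 10w - 4) + (-12w^2 + 24w - 12)
  2w^3 - 8w^2 + 10w - 4 = (-(1/6)w + 1/3)(-12w^2 + 24w - 12) + (0)
Last nonzero remainder: -12w^2 + 24w - 12. Dividing through by -12 gives the monic gcd w^2 - 2w + 1.

w^2 - 2w + 1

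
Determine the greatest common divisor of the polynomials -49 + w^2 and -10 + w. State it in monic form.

Euclidean algorithm in ℚ[w]:
  w^2 - 49 = (w + 10)(w - 10) + (51)
  w - 10 = ((1/51)w - 10/51)(51) + (0)
The last nonzero remainder is the constant 51, so the polynomials are coprime and gcd = 1.

1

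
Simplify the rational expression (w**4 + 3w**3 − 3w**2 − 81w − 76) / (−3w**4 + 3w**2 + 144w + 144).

(−w**2 − 6w − 19)/(3w**2 + 9w + 36)

Apply the Euclidean algorithm:
  w**4 + 3w**3 − 3w**2 − 81w − 76 = (−1/3)(−3w**4 + 3w**2 + 144w + 144) + (3w**3 − 2w**2 − 33w − 28)
  −3w**4 + 3w**2 + 144w + 144 = (−w − 2/3)(3w**3 − 2w**2 − 33w − 28) + (−(94/3)w**2 + 94w + 376/3)
  3w**3 − 2w**2 − 33w − 28 = (−(9/94)w − 21/94)(−(94/3)w**2 + 94w + 376/3) + (0)
Last nonzero remainder: −(94/3)w**2 + 94w + 376/3. Dividing through by −94/3 gives the monic gcd w**2 − 3w − 4.
Cancel w**2 − 3w − 4 from numerator and denominator to get the reduced form.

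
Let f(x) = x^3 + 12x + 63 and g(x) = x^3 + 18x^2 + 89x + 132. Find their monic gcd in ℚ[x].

x + 3

Repeated division with remainder:
  x^3 + 12x + 63 = (x^3 + 18x^2 + 89x + 132) + (-18x^2 - 77x - 69)
  x^3 + 18x^2 + 89x + 132 = (-(1/18)x - 247/324)(-18x^2 - 77x - 69) + ((8575/324)x + 8575/108)
  -18x^2 - 77x - 69 = (-(5832/8575)x - 7452/8575)((8575/324)x + 8575/108) + (0)
Last nonzero remainder: (8575/324)x + 8575/108. Dividing through by 8575/324 gives the monic gcd x + 3.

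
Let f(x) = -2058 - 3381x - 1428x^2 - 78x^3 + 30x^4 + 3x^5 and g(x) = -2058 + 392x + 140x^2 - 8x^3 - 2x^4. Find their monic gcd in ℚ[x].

By polynomial division,
  3x^5 + 30x^4 - 78x^3 - 1428x^2 - 3381x - 2058 = (-(3/2)x - 9)(-2x^4 - 8x^3 + 140x^2 + 392x - 2058) + (60x^3 + 420x^2 - 2940x - 20580)
  -2x^4 - 8x^3 + 140x^2 + 392x - 2058 = (-(1/30)x + 1/10)(60x^3 + 420x^2 - 2940x - 20580) + (0)
Last nonzero remainder: 60x^3 + 420x^2 - 2940x - 20580. Dividing through by 60 gives the monic gcd x^3 + 7x^2 - 49x - 343.

-343 - 49x + 7x^2 + x^3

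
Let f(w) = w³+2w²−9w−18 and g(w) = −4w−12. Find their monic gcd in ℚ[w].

w+3

Repeated division with remainder:
  w³+2w²−9w−18 = (−(1/4)w²+(1/4)w+3/2)(−4w−12) + (0)
Last nonzero remainder: −4w−12. Dividing through by −4 gives the monic gcd w+3.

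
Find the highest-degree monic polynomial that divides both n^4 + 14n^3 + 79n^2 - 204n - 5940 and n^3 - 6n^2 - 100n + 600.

n^2 + 4n - 60

Apply the Euclidean algorithm:
  n^4 + 14n^3 + 79n^2 - 204n - 5940 = (n + 20)(n^3 - 6n^2 - 100n + 600) + (299n^2 + 1196n - 17940)
  n^3 - 6n^2 - 100n + 600 = ((1/299)n - 10/299)(299n^2 + 1196n - 17940) + (0)
Last nonzero remainder: 299n^2 + 1196n - 17940. Dividing through by 299 gives the monic gcd n^2 + 4n - 60.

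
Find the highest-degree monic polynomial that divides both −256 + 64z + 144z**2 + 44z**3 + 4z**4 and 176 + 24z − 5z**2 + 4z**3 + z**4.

Euclidean algorithm in ℚ[z]:
  4z**4 + 44z**3 + 144z**2 + 64z − 256 = (4)(z**4 + 4z**3 − 5z**2 + 24z + 176) + (28z**3 + 164z**2 − 32z − 960)
  z**4 + 4z**3 − 5z**2 + 24z + 176 = ((1/28)z − 13/196)(28z**3 + 164z**2 − 32z − 960) + ((344/49)z**2 + (2752/49)z + 5504/49)
  28z**3 + 164z**2 − 32z − 960 = ((343/86)z − 735/86)((344/49)z**2 + (2752/49)z + 5504/49) + (0)
Last nonzero remainder: (344/49)z**2 + (2752/49)z + 5504/49. Dividing through by 344/49 gives the monic gcd z**2 + 8z + 16.

16 + 8z + z**2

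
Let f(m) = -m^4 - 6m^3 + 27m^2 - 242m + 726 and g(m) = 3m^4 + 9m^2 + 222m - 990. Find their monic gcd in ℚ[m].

Apply the Euclidean algorithm:
  -m^4 - 6m^3 + 27m^2 - 242m + 726 = (-1/3)(3m^4 + 9m^2 + 222m - 990) + (-6m^3 + 30m^2 - 168m + 396)
  3m^4 + 9m^2 + 222m - 990 = (-(1/2)m - 5/2)(-6m^3 + 30m^2 - 168m + 396) + (0)
Last nonzero remainder: -6m^3 + 30m^2 - 168m + 396. Dividing through by -6 gives the monic gcd m^3 - 5m^2 + 28m - 66.

m^3 - 5m^2 + 28m - 66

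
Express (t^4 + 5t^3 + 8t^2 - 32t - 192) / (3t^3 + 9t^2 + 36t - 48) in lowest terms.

(t^2 + t - 12)/(3t - 3)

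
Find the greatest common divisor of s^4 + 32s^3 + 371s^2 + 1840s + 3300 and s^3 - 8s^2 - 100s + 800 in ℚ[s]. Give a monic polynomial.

s + 10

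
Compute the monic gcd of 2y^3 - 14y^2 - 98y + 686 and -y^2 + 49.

Euclidean algorithm in ℚ[y]:
  2y^3 - 14y^2 - 98y + 686 = (-2y + 14)(-y^2 + 49) + (0)
Last nonzero remainder: -y^2 + 49. Dividing through by -1 gives the monic gcd y^2 - 49.

y^2 - 49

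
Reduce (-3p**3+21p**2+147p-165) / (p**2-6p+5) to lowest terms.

By polynomial division,
  -3p**3+21p**2+147p-165 = (-3p+3)(p**2-6p+5) + (180p-180)
  p**2-6p+5 = ((1/180)p-1/36)(180p-180) + (0)
Last nonzero remainder: 180p-180. Dividing through by 180 gives the monic gcd p-1.
Cancel p-1 from numerator and denominator to get the reduced form.

(-3p**2+18p+165)/(p-5)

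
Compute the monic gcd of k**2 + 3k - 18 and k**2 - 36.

Repeated division with remainder:
  k**2 + 3k - 18 = (k**2 - 36) + (3k + 18)
  k**2 - 36 = ((1/3)k - 2)(3k + 18) + (0)
Last nonzero remainder: 3k + 18. Dividing through by 3 gives the monic gcd k + 6.

k + 6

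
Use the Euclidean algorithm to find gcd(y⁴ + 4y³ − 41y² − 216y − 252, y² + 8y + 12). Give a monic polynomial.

y² + 8y + 12

Repeated division with remainder:
  y⁴ + 4y³ − 41y² − 216y − 252 = (y² − 4y − 21)(y² + 8y + 12) + (0)
The last nonzero remainder y² + 8y + 12 is already monic.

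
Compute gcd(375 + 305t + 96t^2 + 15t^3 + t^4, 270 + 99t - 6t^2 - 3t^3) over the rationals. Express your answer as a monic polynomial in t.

Apply the Euclidean algorithm:
  t^4 + 15t^3 + 96t^2 + 305t + 375 = (-(1/3)t - 13/3)(-3t^3 - 6t^2 + 99t + 270) + (103t^2 + 824t + 1545)
  -3t^3 - 6t^2 + 99t + 270 = (-(3/103)t + 18/103)(103t^2 + 824t + 1545) + (0)
Last nonzero remainder: 103t^2 + 824t + 1545. Dividing through by 103 gives the monic gcd t^2 + 8t + 15.

15 + 8t + t^2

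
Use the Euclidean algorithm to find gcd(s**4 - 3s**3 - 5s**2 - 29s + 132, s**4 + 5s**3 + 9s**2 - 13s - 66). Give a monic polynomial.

Apply the Euclidean algorithm:
  s**4 - 3s**3 - 5s**2 - 29s + 132 = (s**4 + 5s**3 + 9s**2 - 13s - 66) + (-8s**3 - 14s**2 - 16s + 198)
  s**4 + 5s**3 + 9s**2 - 13s - 66 = (-(1/8)s - 13/32)(-8s**3 - 14s**2 - 16s + 198) + ((21/16)s**2 + (21/4)s + 231/16)
  -8s**3 - 14s**2 - 16s + 198 = (-(128/21)s + 96/7)((21/16)s**2 + (21/4)s + 231/16) + (0)
Last nonzero remainder: (21/16)s**2 + (21/4)s + 231/16. Dividing through by 21/16 gives the monic gcd s**2 + 4s + 11.

s**2 + 4s + 11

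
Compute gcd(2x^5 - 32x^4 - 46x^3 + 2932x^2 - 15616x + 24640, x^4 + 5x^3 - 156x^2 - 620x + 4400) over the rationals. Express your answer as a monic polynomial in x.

Repeated division with remainder:
  2x^5 - 32x^4 - 46x^3 + 2932x^2 - 15616x + 24640 = (2x - 42)(x^4 + 5x^3 - 156x^2 - 620x + 4400) + (476x^3 - 2380x^2 - 50456x + 209440)
  x^4 + 5x^3 - 156x^2 - 620x + 4400 = ((1/476)x + 5/238)(476x^3 - 2380x^2 - 50456x + 209440) + (0)
Last nonzero remainder: 476x^3 - 2380x^2 - 50456x + 209440. Dividing through by 476 gives the monic gcd x^3 - 5x^2 - 106x + 440.

x^3 - 5x^2 - 106x + 440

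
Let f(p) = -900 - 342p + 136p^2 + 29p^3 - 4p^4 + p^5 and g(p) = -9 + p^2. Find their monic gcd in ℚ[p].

-9 + p^2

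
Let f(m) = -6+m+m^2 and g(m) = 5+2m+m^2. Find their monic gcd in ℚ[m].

By polynomial division,
  m^2+m-6 = (m^2+2m+5) + (-m-11)
  m^2+2m+5 = (-m+9)(-m-11) + (104)
  -m-11 = (-(1/104)m-11/104)(104) + (0)
The last nonzero remainder is the constant 104, so the polynomials are coprime and gcd = 1.

1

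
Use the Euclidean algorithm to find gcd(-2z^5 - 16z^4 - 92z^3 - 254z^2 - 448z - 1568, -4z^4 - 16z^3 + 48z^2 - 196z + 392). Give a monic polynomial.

z^2 - z + 7

Euclidean algorithm in ℚ[z]:
  -2z^5 - 16z^4 - 92z^3 - 254z^2 - 448z - 1568 = ((1/2)z + 2)(-4z^4 - 16z^3 + 48z^2 - 196z + 392) + (-84z^3 - 252z^2 - 252z - 2352)
  -4z^4 - 16z^3 + 48z^2 - 196z + 392 = ((1/21)z + 1/21)(-84z^3 - 252z^2 - 252z - 2352) + (72z^2 - 72z + 504)
  -84z^3 - 252z^2 - 252z - 2352 = (-(7/6)z - 14/3)(72z^2 - 72z + 504) + (0)
Last nonzero remainder: 72z^2 - 72z + 504. Dividing through by 72 gives the monic gcd z^2 - z + 7.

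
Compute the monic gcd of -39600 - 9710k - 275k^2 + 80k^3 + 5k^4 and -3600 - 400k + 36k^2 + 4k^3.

90 + 19k + k^2

Euclidean algorithm in ℚ[k]:
  5k^4 + 80k^3 - 275k^2 - 9710k - 39600 = ((5/4)k + 35/4)(4k^3 + 36k^2 - 400k - 3600) + (-90k^2 - 1710k - 8100)
  4k^3 + 36k^2 - 400k - 3600 = (-(2/45)k + 4/9)(-90k^2 - 1710k - 8100) + (0)
Last nonzero remainder: -90k^2 - 1710k - 8100. Dividing through by -90 gives the monic gcd k^2 + 19k + 90.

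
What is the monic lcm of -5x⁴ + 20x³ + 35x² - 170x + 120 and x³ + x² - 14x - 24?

x⁵ - 2x⁴ - 15x³ + 20x² + 44x - 48

Repeated division with remainder:
  -5x⁴ + 20x³ + 35x² - 170x + 120 = (-5x + 25)(x³ + x² - 14x - 24) + (-60x² + 60x + 720)
  x³ + x² - 14x - 24 = (-(1/60)x - 1/30)(-60x² + 60x + 720) + (0)
Last nonzero remainder: -60x² + 60x + 720. Dividing through by -60 gives the monic gcd x² - x - 12.
Then lcm(f, g) = f·g / gcd(f, g); expanding and making the result monic gives the answer.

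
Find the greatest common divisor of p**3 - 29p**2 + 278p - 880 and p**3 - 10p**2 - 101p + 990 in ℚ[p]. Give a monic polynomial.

Apply the Euclidean algorithm:
  p**3 - 29p**2 + 278p - 880 = (p**3 - 10p**2 - 101p + 990) + (-19p**2 + 379p - 1870)
  p**3 - 10p**2 - 101p + 990 = (-(1/19)p - 189/361)(-19p**2 + 379p - 1870) + (-(360/361)p + 3960/361)
  -19p**2 + 379p - 1870 = ((6859/360)p - 6137/36)(-(360/361)p + 3960/361) + (0)
Last nonzero remainder: -(360/361)p + 3960/361. Dividing through by -360/361 gives the monic gcd p - 11.

p - 11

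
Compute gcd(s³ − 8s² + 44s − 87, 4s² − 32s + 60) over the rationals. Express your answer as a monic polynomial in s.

Apply the Euclidean algorithm:
  s³ − 8s² + 44s − 87 = ((1/4)s)(4s² − 32s + 60) + (29s − 87)
  4s² − 32s + 60 = ((4/29)s − 20/29)(29s − 87) + (0)
Last nonzero remainder: 29s − 87. Dividing through by 29 gives the monic gcd s − 3.

s − 3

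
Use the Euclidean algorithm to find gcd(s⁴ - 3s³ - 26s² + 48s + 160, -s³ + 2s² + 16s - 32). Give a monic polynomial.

Euclidean algorithm in ℚ[s]:
  s⁴ - 3s³ - 26s² + 48s + 160 = (-s + 1)(-s³ + 2s² + 16s - 32) + (-12s² + 192)
  -s³ + 2s² + 16s - 32 = ((1/12)s - 1/6)(-12s² + 192) + (0)
Last nonzero remainder: -12s² + 192. Dividing through by -12 gives the monic gcd s² - 16.

s² - 16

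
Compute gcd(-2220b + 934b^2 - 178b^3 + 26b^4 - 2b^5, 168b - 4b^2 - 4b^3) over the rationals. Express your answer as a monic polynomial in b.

Euclidean algorithm in ℚ[b]:
  -2b^5 + 26b^4 - 178b^3 + 934b^2 - 2220b = ((1/2)b^2 - 7b + 145/2)(-4b^3 - 4b^2 + 168b) + (2400b^2 - 14400b)
  -4b^3 - 4b^2 + 168b = (-(1/600)b - 7/600)(2400b^2 - 14400b) + (0)
Last nonzero remainder: 2400b^2 - 14400b. Dividing through by 2400 gives the monic gcd b^2 - 6b.

-6b + b^2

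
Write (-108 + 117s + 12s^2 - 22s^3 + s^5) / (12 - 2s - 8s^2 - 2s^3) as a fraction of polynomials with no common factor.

Repeated division with remainder:
  s^5 - 22s^3 + 12s^2 + 117s - 108 = (-(1/2)s^2 + 2s + 7/2)(-2s^3 - 8s^2 - 2s + 12) + (50s^2 + 100s - 150)
  -2s^3 - 8s^2 - 2s + 12 = (-(1/25)s - 2/25)(50s^2 + 100s - 150) + (0)
Last nonzero remainder: 50s^2 + 100s - 150. Dividing through by 50 gives the monic gcd s^2 + 2s - 3.
Cancel s^2 + 2s - 3 from numerator and denominator to get the reduced form.

(-36 + 15s + 2s^2 - s^3)/(4 + 2s)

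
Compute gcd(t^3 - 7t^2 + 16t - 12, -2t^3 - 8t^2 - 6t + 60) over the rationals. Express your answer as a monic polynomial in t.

t - 2

By polynomial division,
  t^3 - 7t^2 + 16t - 12 = (-1/2)(-2t^3 - 8t^2 - 6t + 60) + (-11t^2 + 13t + 18)
  -2t^3 - 8t^2 - 6t + 60 = ((2/11)t + 114/121)(-11t^2 + 13t + 18) + (-(2604/121)t + 5208/121)
  -11t^2 + 13t + 18 = ((1331/2604)t + 363/868)(-(2604/121)t + 5208/121) + (0)
Last nonzero remainder: -(2604/121)t + 5208/121. Dividing through by -2604/121 gives the monic gcd t - 2.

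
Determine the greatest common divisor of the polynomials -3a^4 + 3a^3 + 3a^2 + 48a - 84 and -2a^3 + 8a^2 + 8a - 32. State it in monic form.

Repeated division with remainder:
  -3a^4 + 3a^3 + 3a^2 + 48a - 84 = ((3/2)a + 9/2)(-2a^3 + 8a^2 + 8a - 32) + (-45a^2 + 60a + 60)
  -2a^3 + 8a^2 + 8a - 32 = ((2/45)a - 16/135)(-45a^2 + 60a + 60) + ((112/9)a - 224/9)
  -45a^2 + 60a + 60 = (-(405/112)a - 135/56)((112/9)a - 224/9) + (0)
Last nonzero remainder: (112/9)a - 224/9. Dividing through by 112/9 gives the monic gcd a - 2.

a - 2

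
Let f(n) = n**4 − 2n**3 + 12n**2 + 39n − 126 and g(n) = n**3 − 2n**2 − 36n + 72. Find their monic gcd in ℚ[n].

n − 2

Repeated division with remainder:
  n**4 − 2n**3 + 12n**2 + 39n − 126 = (n)(n**3 − 2n**2 − 36n + 72) + (48n**2 − 33n − 126)
  n**3 − 2n**2 − 36n + 72 = ((1/48)n − 7/256)(48n**2 − 33n − 126) + (−(8775/256)n + 8775/128)
  48n**2 − 33n − 126 = (−(4096/2925)n − 1792/975)(−(8775/256)n + 8775/128) + (0)
Last nonzero remainder: −(8775/256)n + 8775/128. Dividing through by −8775/256 gives the monic gcd n − 2.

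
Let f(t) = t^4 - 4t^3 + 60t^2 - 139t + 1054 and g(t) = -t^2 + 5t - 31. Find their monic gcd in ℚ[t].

Apply the Euclidean algorithm:
  t^4 - 4t^3 + 60t^2 - 139t + 1054 = (-t^2 - t - 34)(-t^2 + 5t - 31) + (0)
Last nonzero remainder: -t^2 + 5t - 31. Dividing through by -1 gives the monic gcd t^2 - 5t + 31.

t^2 - 5t + 31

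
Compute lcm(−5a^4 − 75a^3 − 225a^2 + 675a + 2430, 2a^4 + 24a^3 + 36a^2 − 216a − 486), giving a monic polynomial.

a^5 + 18a^4 + 90a^3 − 891a − 1458

By polynomial division,
  −5a^4 − 75a^3 − 225a^2 + 675a + 2430 = (−5/2)(2a^4 + 24a^3 + 36a^2 − 216a − 486) + (−15a^3 − 135a^2 + 135a + 1215)
  2a^4 + 24a^3 + 36a^2 − 216a − 486 = (−(2/15)a − 2/5)(−15a^3 − 135a^2 + 135a + 1215) + (0)
Last nonzero remainder: −15a^3 − 135a^2 + 135a + 1215. Dividing through by −15 gives the monic gcd a^3 + 9a^2 − 9a − 81.
Then lcm(f, g) = f·g / gcd(f, g); expanding and making the result monic gives the answer.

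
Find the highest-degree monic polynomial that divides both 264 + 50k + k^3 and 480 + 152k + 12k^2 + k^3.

Euclidean algorithm in ℚ[k]:
  k^3 + 50k + 264 = (k^3 + 12k^2 + 152k + 480) + (-12k^2 - 102k - 216)
  k^3 + 12k^2 + 152k + 480 = (-(1/12)k - 7/24)(-12k^2 - 102k - 216) + ((417/4)k + 417)
  -12k^2 - 102k - 216 = (-(16/139)k - 72/139)((417/4)k + 417) + (0)
Last nonzero remainder: (417/4)k + 417. Dividing through by 417/4 gives the monic gcd k + 4.

4 + k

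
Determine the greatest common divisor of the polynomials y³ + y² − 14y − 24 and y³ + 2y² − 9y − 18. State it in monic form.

By polynomial division,
  y³ + y² − 14y − 24 = (y³ + 2y² − 9y − 18) + (−y² − 5y − 6)
  y³ + 2y² − 9y − 18 = (−y + 3)(−y² − 5y − 6) + (0)
Last nonzero remainder: −y² − 5y − 6. Dividing through by −1 gives the monic gcd y² + 5y + 6.

y² + 5y + 6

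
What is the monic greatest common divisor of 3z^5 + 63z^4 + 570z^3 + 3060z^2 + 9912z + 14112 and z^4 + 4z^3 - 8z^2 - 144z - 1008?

z^3 + 10z^2 + 52z + 168

By polynomial division,
  3z^5 + 63z^4 + 570z^3 + 3060z^2 + 9912z + 14112 = (3z + 51)(z^4 + 4z^3 - 8z^2 - 144z - 1008) + (390z^3 + 3900z^2 + 20280z + 65520)
  z^4 + 4z^3 - 8z^2 - 144z - 1008 = ((1/390)z - 1/65)(390z^3 + 3900z^2 + 20280z + 65520) + (0)
Last nonzero remainder: 390z^3 + 3900z^2 + 20280z + 65520. Dividing through by 390 gives the monic gcd z^3 + 10z^2 + 52z + 168.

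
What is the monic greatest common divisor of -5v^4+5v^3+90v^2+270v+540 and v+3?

Euclidean algorithm in ℚ[v]:
  -5v^4+5v^3+90v^2+270v+540 = (-5v^3+20v^2+30v+180)(v+3) + (0)
The last nonzero remainder v+3 is already monic.

v+3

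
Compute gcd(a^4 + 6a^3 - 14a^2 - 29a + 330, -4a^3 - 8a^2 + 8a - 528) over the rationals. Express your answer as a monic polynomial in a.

a + 6

Apply the Euclidean algorithm:
  a^4 + 6a^3 - 14a^2 - 29a + 330 = (-(1/4)a - 1)(-4a^3 - 8a^2 + 8a - 528) + (-20a^2 - 153a - 198)
  -4a^3 - 8a^2 + 8a - 528 = ((1/5)a - 113/100)(-20a^2 - 153a - 198) + (-(12529/100)a - 37587/50)
  -20a^2 - 153a - 198 = ((2000/12529)a + 300/1139)(-(12529/100)a - 37587/50) + (0)
Last nonzero remainder: -(12529/100)a - 37587/50. Dividing through by -12529/100 gives the monic gcd a + 6.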